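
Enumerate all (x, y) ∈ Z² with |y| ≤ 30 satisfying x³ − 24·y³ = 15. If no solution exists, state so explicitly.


The equation is x³ - 24y³ = 15. For fixed y, x³ = 24·y³ + 15, so a solution requires the RHS to be a perfect cube.
Strategy: iterate y from -30 to 30, compute RHS = 24·y³ + 15, and check whether it is a (positive or negative) perfect cube.
Check small values of y:
  y = 0: RHS = 15 is not a perfect cube.
  y = 1: RHS = 39 is not a perfect cube.
  y = -1: RHS = -9 is not a perfect cube.
  y = 2: RHS = 207 is not a perfect cube.
  y = -2: RHS = -177 is not a perfect cube.
  y = 3: RHS = 663 is not a perfect cube.
  y = -3: RHS = -633 is not a perfect cube.
Continuing the search up to |y| = 30 finds no solutions either.
No (x, y) in the scanned range satisfies the equation.

No integer solutions with |y| ≤ 30.


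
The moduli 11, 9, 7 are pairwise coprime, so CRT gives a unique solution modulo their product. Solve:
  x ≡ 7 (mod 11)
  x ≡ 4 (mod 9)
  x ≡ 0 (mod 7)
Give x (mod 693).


Moduli 11, 9, 7 are pairwise coprime; by CRT there is a unique solution modulo M = 11 · 9 · 7 = 693.
Solve pairwise, accumulating the modulus:
  Start with x ≡ 7 (mod 11).
  Combine with x ≡ 4 (mod 9): since gcd(11, 9) = 1, we get a unique residue mod 99.
    Write x = 7 + 11·t and substitute into x ≡ 4 (mod 9): 11·t ≡ 4 − 7 = -3 (mod 9).
    Reduce coefficients mod 9: 2·t ≡ 6 (mod 9).
    The inverse of 2 mod 9 is 5 (since 2·5 = 10 = 1·9 + 1), so t ≡ 5·6 = 30 ≡ 3 (mod 9).
    Then x = 7 + 11·3 = 40, valid modulo lcm(11, 9) = 99: x ≡ 40 (mod 99).
  Combine with x ≡ 0 (mod 7): since gcd(99, 7) = 1, we get a unique residue mod 693.
    Write x = 40 + 99·t and substitute into x ≡ 0 (mod 7): 99·t ≡ 0 − 40 = -40 (mod 7).
    Reduce coefficients mod 7: 1·t ≡ 2 (mod 7).
    So t ≡ 2 (mod 7).
    Then x = 40 + 99·2 = 238, valid modulo lcm(99, 7) = 693: x ≡ 238 (mod 693).
Verify: 238 mod 11 = 7 ✓, 238 mod 9 = 4 ✓, 238 mod 7 = 0 ✓.

x ≡ 238 (mod 693).


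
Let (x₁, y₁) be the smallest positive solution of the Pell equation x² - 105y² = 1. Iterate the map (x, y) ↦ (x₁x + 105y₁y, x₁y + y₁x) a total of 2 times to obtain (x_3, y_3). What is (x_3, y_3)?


Step 1: Find the fundamental solution (x₁, y₁) of x² - 105y² = 1.
  Expand √105 as a continued fraction. a₀ = ⌊√105⌋ = 10; iterate m_{k+1} = d_k·a_k − m_k, d_{k+1} = (105 − m_{k+1}²)/d_k, a_{k+1} = ⌊(a₀ + m_{k+1})/d_{k+1}⌋ (starting m₀ = 0, d₀ = 1), with convergents p_k = a_k·p_{k-1} + p_{k-2}, q_k = a_k·q_{k-1} + q_{k-2} (p₋₁ = 1, q₋₁ = 0):
  k = 0: a₀ = 10; p₀/q₀ = 10/1; p₀² − 105·q₀² = 100 − 105 = -5.
  k = 1: m = 10, d = 5, a = ⌊(10 + 10)/5⌋ = 4; p/q = (4·10 + 1)/(4·1 + 0) = 41/4; p² − 105·q² = 1681 − 1680 = 1.
  The first convergent with p² − 105·q² = 1 gives the fundamental solution (x₁, y₁) = (41, 4).
Step 2: Apply the recurrence (x_{n+1}, y_{n+1}) = (x₁x_n + 105y₁y_n, x₁y_n + y₁x_n) repeatedly.
  From (x_1, y_1) = (41, 4): x_2 = 41·41 + 105·4·4 = 3361; y_2 = 41·4 + 4·41 = 328.
  From (x_2, y_2) = (3361, 328): x_3 = 41·3361 + 105·4·328 = 275561; y_3 = 41·328 + 4·3361 = 26892.
Step 3: Verify x_3² - 105·y_3² = 75933864721 - 75933864720 = 1 (should be 1). ✓

(x_1, y_1) = (41, 4); (x_3, y_3) = (275561, 26892).


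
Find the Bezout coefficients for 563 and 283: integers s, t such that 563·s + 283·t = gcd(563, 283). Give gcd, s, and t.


Euclidean algorithm on (563, 283) — divide until remainder is 0:
  563 = 1 · 283 + 280
  283 = 1 · 280 + 3
  280 = 93 · 3 + 1
  3 = 3 · 1 + 0
gcd(563, 283) = 1.
Track Bezout coefficients alongside the remainders: start with r₀ = 563 = a·1 + b·0 (s = 1, t = 0) and r₁ = 283 = a·0 + b·1 (s = 0, t = 1); each new remainder r_{k+1} = r_{k-1} − q_k·r_k inherits s_{k+1} = s_{k-1} − q_k·s_k, t_{k+1} = t_{k-1} − q_k·t_k, so r_k = a·s_k + b·t_k at every step:
  q = 1: r = 280, s = 1 − 1·0 = 1, t = 0 − 1·1 = -1  (check: 563·1 + 283·(-1) = 280)
  q = 1: r = 3, s = 0 − 1·1 = -1, t = 1 − 1·(-1) = 2  (check: 563·(-1) + 283·2 = 3)
  q = 93: r = 1, s = 1 − 93·(-1) = 94, t = -1 − 93·2 = -187  (check: 563·94 + 283·(-187) = 1)
The row with r = 1 (the gcd) gives the Bezout coefficients s = 94, t = -187.
Result: 563 · (94) + 283 · (-187) = 1.

gcd(563, 283) = 1; s = 94, t = -187 (check: 563·94 + 283·(-187) = 1).


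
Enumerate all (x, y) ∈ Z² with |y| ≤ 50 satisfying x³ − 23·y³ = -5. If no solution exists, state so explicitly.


The equation is x³ - 23y³ = -5. For fixed y, x³ = 23·y³ − 5, so a solution requires the RHS to be a perfect cube.
Strategy: iterate y from -50 to 50, compute RHS = 23·y³ − 5, and check whether it is a (positive or negative) perfect cube.
Check small values of y:
  y = 0: RHS = -5 is not a perfect cube.
  y = 1: RHS = 18 is not a perfect cube.
  y = -1: RHS = -28 is not a perfect cube.
  y = 2: RHS = 179 is not a perfect cube.
  y = -2: RHS = -189 is not a perfect cube.
  y = 3: RHS = 616 is not a perfect cube.
  y = -3: RHS = -626 is not a perfect cube.
Continuing the search up to |y| = 50 finds no solutions either.
No (x, y) in the scanned range satisfies the equation.

No integer solutions with |y| ≤ 50.


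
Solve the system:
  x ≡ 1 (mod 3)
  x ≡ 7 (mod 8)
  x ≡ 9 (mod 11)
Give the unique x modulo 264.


Moduli 3, 8, 11 are pairwise coprime; by CRT there is a unique solution modulo M = 3 · 8 · 11 = 264.
Solve pairwise, accumulating the modulus:
  Start with x ≡ 1 (mod 3).
  Combine with x ≡ 7 (mod 8): since gcd(3, 8) = 1, we get a unique residue mod 24.
    Write x = 1 + 3·t and substitute into x ≡ 7 (mod 8): 3·t ≡ 7 − 1 = 6 (mod 8).
    The inverse of 3 mod 8 is 3 (since 3·3 = 9 = 1·8 + 1), so t ≡ 3·6 = 18 ≡ 2 (mod 8).
    Then x = 1 + 3·2 = 7, valid modulo lcm(3, 8) = 24: x ≡ 7 (mod 24).
  Combine with x ≡ 9 (mod 11): since gcd(24, 11) = 1, we get a unique residue mod 264.
    Write x = 7 + 24·t and substitute into x ≡ 9 (mod 11): 24·t ≡ 9 − 7 = 2 (mod 11).
    Reduce coefficients mod 11: 2·t ≡ 2 (mod 11).
    The inverse of 2 mod 11 is 6 (since 2·6 = 12 = 1·11 + 1), so t ≡ 6·2 = 12 ≡ 1 (mod 11).
    Then x = 7 + 24·1 = 31, valid modulo lcm(24, 11) = 264: x ≡ 31 (mod 264).
Verify: 31 mod 3 = 1 ✓, 31 mod 8 = 7 ✓, 31 mod 11 = 9 ✓.

x ≡ 31 (mod 264).


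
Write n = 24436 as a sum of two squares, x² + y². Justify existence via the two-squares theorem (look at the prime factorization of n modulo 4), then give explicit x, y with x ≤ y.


Step 1: Factor n = 24436 = 2^2 · 41 · 149.
Step 2: Check the mod-4 condition on each prime factor: 2 = 2 (special); 41 ≡ 1 (mod 4), exponent 1; 149 ≡ 1 (mod 4), exponent 1.
All primes ≡ 3 (mod 4) appear to even exponent (or don't appear), so by the two-squares theorem n IS expressible as a sum of two squares.
Step 3: Build a representation. Group n = k² · m with k = 2 and m = 41 · 149 = 6109 (a product of primes ≡ 1 (mod 4)); a representation of m scales to one of n via (k·x)² + (k·y)² = k²(x² + y²). Each prime p ≡ 1 (mod 4) is itself a sum of two squares; find a² by testing p − a² for a perfect square:
  41: 41 − 1² = 40, 41 − 2² = 37, 41 − 3² = 32, 41 − 4² = 25 = 5² ⇒ 41 = 4² + 5².
  149: 149 − 1² = 148, 149 − 2² = 145, 149 − 3² = 140, 149 − 4² = 133, 149 − 5² = 124, 149 − 6² = 113, 149 − 7² = 100 = 10² ⇒ 149 = 7² + 10².
  Combine using the Brahmagupta–Fibonacci identity (a² + b²)(c² + d²) = (ac − bd)² + (ad + bc)² = (ac + bd)² + (ad − bc)²:
  41 · 149 = 6109: from (4² + 5²)(7² + 10²), take (4·7 − 5·10, 4·10 + 5·7) = (28 − 50, 40 + 35) = (-22, 75); dropping signs (only squares matter) gives (22, 75); check 22² + 75² = 484 + 5625 = 6109 ✓.
  Scale by k = 2: (2·22, 2·75) = (44, 150).
Step 4: Order so x ≤ y and verify: 44² + 150² = 1936 + 22500 = 24436 = n. ✓

n = 24436 = 44² + 150² (one valid representation with x ≤ y).


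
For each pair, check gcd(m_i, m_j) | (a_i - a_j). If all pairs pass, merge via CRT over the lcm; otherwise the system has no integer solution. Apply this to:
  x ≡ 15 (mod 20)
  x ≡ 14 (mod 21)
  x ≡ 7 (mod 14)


Moduli 20, 21, 14 are not pairwise coprime, so CRT works modulo lcm(m_i) when all pairwise compatibility conditions hold.
Pairwise compatibility: gcd(m_i, m_j) must divide a_i - a_j for every pair.
Merge one congruence at a time:
  Start: x ≡ 15 (mod 20).
  Combine with x ≡ 14 (mod 21): gcd(20, 21) = 1; 14 - 15 = -1, which IS divisible by 1, so compatible.
    Write x = 15 + 20·t and substitute into x ≡ 14 (mod 21): 20·t ≡ 14 − 15 = -1 (mod 21).
    Reduce coefficients mod 21: 20·t ≡ 20 (mod 21).
    The inverse of 20 mod 21 is 20 (since 20·20 = 400 = 19·21 + 1), so t ≡ 20·20 = 400 ≡ 1 (mod 21).
    Then x = 15 + 20·1 = 35, valid modulo lcm(20, 21) = 420: x ≡ 35 (mod 420).
  Combine with x ≡ 7 (mod 14): gcd(420, 14) = 14; 7 - 35 = -28, which IS divisible by 14, so compatible.
    Write x = 35 + 420·t and substitute into x ≡ 7 (mod 14): 420·t ≡ 7 − 35 = -28 (mod 14).
    Divide the congruence (and modulus) by g = 14: 30·t ≡ -2 (mod 1).
    Modulo 1 every t works; take t = 0.
    Then x = 35 + 420·0 = 35, valid modulo lcm(420, 14) = 420: x ≡ 35 (mod 420).
Verify: 35 mod 20 = 15, 35 mod 21 = 14, 35 mod 14 = 7.

x ≡ 35 (mod 420).


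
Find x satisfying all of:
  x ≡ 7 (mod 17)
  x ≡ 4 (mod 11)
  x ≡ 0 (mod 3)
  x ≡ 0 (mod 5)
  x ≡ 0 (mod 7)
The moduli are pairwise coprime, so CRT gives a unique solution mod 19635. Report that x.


Product of moduli M = 17 · 11 · 3 · 5 · 7 = 19635.
Merge one congruence at a time:
  Start: x ≡ 7 (mod 17).
  Combine with x ≡ 4 (mod 11); new modulus lcm = 187.
    Write x = 7 + 17·t and substitute into x ≡ 4 (mod 11): 17·t ≡ 4 − 7 = -3 (mod 11).
    Reduce coefficients mod 11: 6·t ≡ 8 (mod 11).
    The inverse of 6 mod 11 is 2 (since 6·2 = 12 = 1·11 + 1), so t ≡ 2·8 = 16 ≡ 5 (mod 11).
    Then x = 7 + 17·5 = 92, valid modulo lcm(17, 11) = 187: x ≡ 92 (mod 187).
  Combine with x ≡ 0 (mod 3); new modulus lcm = 561.
    Write x = 92 + 187·t and substitute into x ≡ 0 (mod 3): 187·t ≡ 0 − 92 = -92 (mod 3).
    Reduce coefficients mod 3: 1·t ≡ 1 (mod 3).
    So t ≡ 1 (mod 3).
    Then x = 92 + 187·1 = 279, valid modulo lcm(187, 3) = 561: x ≡ 279 (mod 561).
  Combine with x ≡ 0 (mod 5); new modulus lcm = 2805.
    Write x = 279 + 561·t and substitute into x ≡ 0 (mod 5): 561·t ≡ 0 − 279 = -279 (mod 5).
    Reduce coefficients mod 5: 1·t ≡ 1 (mod 5).
    So t ≡ 1 (mod 5).
    Then x = 279 + 561·1 = 840, valid modulo lcm(561, 5) = 2805: x ≡ 840 (mod 2805).
  Combine with x ≡ 0 (mod 7); new modulus lcm = 19635.
    Write x = 840 + 2805·t and substitute into x ≡ 0 (mod 7): 2805·t ≡ 0 − 840 = -840 (mod 7).
    Reduce coefficients mod 7: 5·t ≡ 0 (mod 7).
    The inverse of 5 mod 7 is 3 (since 5·3 = 15 = 2·7 + 1), so t ≡ 3·0 = 0 ≡ 0 (mod 7).
    Then x = 840 + 2805·0 = 840, valid modulo lcm(2805, 7) = 19635: x ≡ 840 (mod 19635).
Verify against each original: 840 mod 17 = 7, 840 mod 11 = 4, 840 mod 3 = 0, 840 mod 5 = 0, 840 mod 7 = 0.

x ≡ 840 (mod 19635).


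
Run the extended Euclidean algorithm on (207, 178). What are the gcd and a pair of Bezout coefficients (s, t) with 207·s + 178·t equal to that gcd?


Euclidean algorithm on (207, 178) — divide until remainder is 0:
  207 = 1 · 178 + 29
  178 = 6 · 29 + 4
  29 = 7 · 4 + 1
  4 = 4 · 1 + 0
gcd(207, 178) = 1.
Track Bezout coefficients alongside the remainders: start with r₀ = 207 = a·1 + b·0 (s = 1, t = 0) and r₁ = 178 = a·0 + b·1 (s = 0, t = 1); each new remainder r_{k+1} = r_{k-1} − q_k·r_k inherits s_{k+1} = s_{k-1} − q_k·s_k, t_{k+1} = t_{k-1} − q_k·t_k, so r_k = a·s_k + b·t_k at every step:
  q = 1: r = 29, s = 1 − 1·0 = 1, t = 0 − 1·1 = -1  (check: 207·1 + 178·(-1) = 29)
  q = 6: r = 4, s = 0 − 6·1 = -6, t = 1 − 6·(-1) = 7  (check: 207·(-6) + 178·7 = 4)
  q = 7: r = 1, s = 1 − 7·(-6) = 43, t = -1 − 7·7 = -50  (check: 207·43 + 178·(-50) = 1)
The row with r = 1 (the gcd) gives the Bezout coefficients s = 43, t = -50.
Result: 207 · (43) + 178 · (-50) = 1.

gcd(207, 178) = 1; s = 43, t = -50 (check: 207·43 + 178·(-50) = 1).


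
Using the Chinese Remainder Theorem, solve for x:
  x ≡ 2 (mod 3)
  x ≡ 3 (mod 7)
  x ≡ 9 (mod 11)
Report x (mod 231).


Moduli 3, 7, 11 are pairwise coprime; by CRT there is a unique solution modulo M = 3 · 7 · 11 = 231.
Solve pairwise, accumulating the modulus:
  Start with x ≡ 2 (mod 3).
  Combine with x ≡ 3 (mod 7): since gcd(3, 7) = 1, we get a unique residue mod 21.
    Write x = 2 + 3·t and substitute into x ≡ 3 (mod 7): 3·t ≡ 3 − 2 = 1 (mod 7).
    The inverse of 3 mod 7 is 5 (since 3·5 = 15 = 2·7 + 1), so t ≡ 5·1 = 5 ≡ 5 (mod 7).
    Then x = 2 + 3·5 = 17, valid modulo lcm(3, 7) = 21: x ≡ 17 (mod 21).
  Combine with x ≡ 9 (mod 11): since gcd(21, 11) = 1, we get a unique residue mod 231.
    Write x = 17 + 21·t and substitute into x ≡ 9 (mod 11): 21·t ≡ 9 − 17 = -8 (mod 11).
    Reduce coefficients mod 11: 10·t ≡ 3 (mod 11).
    The inverse of 10 mod 11 is 10 (since 10·10 = 100 = 9·11 + 1), so t ≡ 10·3 = 30 ≡ 8 (mod 11).
    Then x = 17 + 21·8 = 185, valid modulo lcm(21, 11) = 231: x ≡ 185 (mod 231).
Verify: 185 mod 3 = 2 ✓, 185 mod 7 = 3 ✓, 185 mod 11 = 9 ✓.

x ≡ 185 (mod 231).


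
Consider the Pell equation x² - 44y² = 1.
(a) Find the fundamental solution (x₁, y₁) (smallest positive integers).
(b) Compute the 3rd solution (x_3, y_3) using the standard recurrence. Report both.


Step 1: Find the fundamental solution (x₁, y₁) of x² - 44y² = 1.
  Expand √44 as a continued fraction. a₀ = ⌊√44⌋ = 6; iterate m_{k+1} = d_k·a_k − m_k, d_{k+1} = (44 − m_{k+1}²)/d_k, a_{k+1} = ⌊(a₀ + m_{k+1})/d_{k+1}⌋ (starting m₀ = 0, d₀ = 1), with convergents p_k = a_k·p_{k-1} + p_{k-2}, q_k = a_k·q_{k-1} + q_{k-2} (p₋₁ = 1, q₋₁ = 0):
  k = 0: a₀ = 6; p₀/q₀ = 6/1; p₀² − 44·q₀² = 36 − 44 = -8.
  k = 1: m = 6, d = 8, a = ⌊(6 + 6)/8⌋ = 1; p/q = (1·6 + 1)/(1·1 + 0) = 7/1; p² − 44·q² = 49 − 44 = 5.
  k = 2: m = 2, d = 5, a = ⌊(6 + 2)/5⌋ = 1; p/q = (1·7 + 6)/(1·1 + 1) = 13/2; p² − 44·q² = 169 − 176 = -7.
  k = 3: m = 3, d = 7, a = ⌊(6 + 3)/7⌋ = 1; p/q = (1·13 + 7)/(1·2 + 1) = 20/3; p² − 44·q² = 400 − 396 = 4.
  k = 4: m = 4, d = 4, a = ⌊(6 + 4)/4⌋ = 2; p/q = (2·20 + 13)/(2·3 + 2) = 53/8; p² − 44·q² = 2809 − 2816 = -7.
  k = 5: m = 4, d = 7, a = ⌊(6 + 4)/7⌋ = 1; p/q = (1·53 + 20)/(1·8 + 3) = 73/11; p² − 44·q² = 5329 − 5324 = 5.
  k = 6: m = 3, d = 5, a = ⌊(6 + 3)/5⌋ = 1; p/q = (1·73 + 53)/(1·11 + 8) = 126/19; p² − 44·q² = 15876 − 15884 = -8.
  k = 7: m = 2, d = 8, a = ⌊(6 + 2)/8⌋ = 1; p/q = (1·126 + 73)/(1·19 + 11) = 199/30; p² − 44·q² = 39601 − 39600 = 1.
  The first convergent with p² − 44·q² = 1 gives the fundamental solution (x₁, y₁) = (199, 30).
Step 2: Apply the recurrence (x_{n+1}, y_{n+1}) = (x₁x_n + 44y₁y_n, x₁y_n + y₁x_n) repeatedly.
  From (x_1, y_1) = (199, 30): x_2 = 199·199 + 44·30·30 = 79201; y_2 = 199·30 + 30·199 = 11940.
  From (x_2, y_2) = (79201, 11940): x_3 = 199·79201 + 44·30·11940 = 31521799; y_3 = 199·11940 + 30·79201 = 4752090.
Step 3: Verify x_3² - 44·y_3² = 993623812196401 - 993623812196400 = 1 (should be 1). ✓

(x_1, y_1) = (199, 30); (x_3, y_3) = (31521799, 4752090).


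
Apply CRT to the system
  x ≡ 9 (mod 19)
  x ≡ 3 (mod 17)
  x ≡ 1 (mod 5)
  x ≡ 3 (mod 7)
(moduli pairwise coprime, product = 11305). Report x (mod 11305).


Product of moduli M = 19 · 17 · 5 · 7 = 11305.
Merge one congruence at a time:
  Start: x ≡ 9 (mod 19).
  Combine with x ≡ 3 (mod 17); new modulus lcm = 323.
    Write x = 9 + 19·t and substitute into x ≡ 3 (mod 17): 19·t ≡ 3 − 9 = -6 (mod 17).
    Reduce coefficients mod 17: 2·t ≡ 11 (mod 17).
    The inverse of 2 mod 17 is 9 (since 2·9 = 18 = 1·17 + 1), so t ≡ 9·11 = 99 ≡ 14 (mod 17).
    Then x = 9 + 19·14 = 275, valid modulo lcm(19, 17) = 323: x ≡ 275 (mod 323).
  Combine with x ≡ 1 (mod 5); new modulus lcm = 1615.
    Write x = 275 + 323·t and substitute into x ≡ 1 (mod 5): 323·t ≡ 1 − 275 = -274 (mod 5).
    Reduce coefficients mod 5: 3·t ≡ 1 (mod 5).
    The inverse of 3 mod 5 is 2 (since 3·2 = 6 = 1·5 + 1), so t ≡ 2·1 = 2 ≡ 2 (mod 5).
    Then x = 275 + 323·2 = 921, valid modulo lcm(323, 5) = 1615: x ≡ 921 (mod 1615).
  Combine with x ≡ 3 (mod 7); new modulus lcm = 11305.
    Write x = 921 + 1615·t and substitute into x ≡ 3 (mod 7): 1615·t ≡ 3 − 921 = -918 (mod 7).
    Reduce coefficients mod 7: 5·t ≡ 6 (mod 7).
    The inverse of 5 mod 7 is 3 (since 5·3 = 15 = 2·7 + 1), so t ≡ 3·6 = 18 ≡ 4 (mod 7).
    Then x = 921 + 1615·4 = 7381, valid modulo lcm(1615, 7) = 11305: x ≡ 7381 (mod 11305).
Verify against each original: 7381 mod 19 = 9, 7381 mod 17 = 3, 7381 mod 5 = 1, 7381 mod 7 = 3.

x ≡ 7381 (mod 11305).


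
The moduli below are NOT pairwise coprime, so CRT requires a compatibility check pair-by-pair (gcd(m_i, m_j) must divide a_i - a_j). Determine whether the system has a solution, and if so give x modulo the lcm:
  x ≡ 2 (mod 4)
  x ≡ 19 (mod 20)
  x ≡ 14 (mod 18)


Moduli 4, 20, 18 are not pairwise coprime, so CRT works modulo lcm(m_i) when all pairwise compatibility conditions hold.
Pairwise compatibility: gcd(m_i, m_j) must divide a_i - a_j for every pair.
Merge one congruence at a time:
  Start: x ≡ 2 (mod 4).
  Combine with x ≡ 19 (mod 20): gcd(4, 20) = 4, and 19 - 2 = 17 is NOT divisible by 4.
    ⇒ system is inconsistent (no integer solution).

No solution (the system is inconsistent).


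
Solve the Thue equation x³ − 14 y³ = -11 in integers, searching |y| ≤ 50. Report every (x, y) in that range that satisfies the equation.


The equation is x³ - 14y³ = -11. For fixed y, x³ = 14·y³ − 11, so a solution requires the RHS to be a perfect cube.
Strategy: iterate y from -50 to 50, compute RHS = 14·y³ − 11, and check whether it is a (positive or negative) perfect cube.
Check small values of y:
  y = 0: RHS = -11 is not a perfect cube.
  y = 1: RHS = 3 is not a perfect cube.
  y = -1: RHS = -25 is not a perfect cube.
  y = 2: RHS = 101 is not a perfect cube.
  y = -2: RHS = -123 is not a perfect cube.
  y = 3: RHS = 367 is not a perfect cube.
  y = -3: RHS = -389 is not a perfect cube.
Continuing the search up to |y| = 50 finds no solutions either.
No (x, y) in the scanned range satisfies the equation.

No integer solutions with |y| ≤ 50.


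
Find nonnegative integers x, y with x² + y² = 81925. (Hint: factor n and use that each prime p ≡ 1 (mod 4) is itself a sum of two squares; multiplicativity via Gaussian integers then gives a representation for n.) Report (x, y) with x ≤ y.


Step 1: Factor n = 81925 = 5^2 · 29 · 113.
Step 2: Check the mod-4 condition on each prime factor: 5 ≡ 1 (mod 4), exponent 2; 29 ≡ 1 (mod 4), exponent 1; 113 ≡ 1 (mod 4), exponent 1.
All primes ≡ 3 (mod 4) appear to even exponent (or don't appear), so by the two-squares theorem n IS expressible as a sum of two squares.
Step 3: Build a representation. Group n = k² · m with k = 5 and m = 29 · 113 = 3277 (a product of primes ≡ 1 (mod 4)); a representation of m scales to one of n via (k·x)² + (k·y)² = k²(x² + y²). Each prime p ≡ 1 (mod 4) is itself a sum of two squares; find a² by testing p − a² for a perfect square:
  29: 29 − 1² = 28, 29 − 2² = 25 = 5² ⇒ 29 = 2² + 5².
  113: 113 − 1² = 112, 113 − 2² = 109, 113 − 3² = 104, 113 − 4² = 97, 113 − 5² = 88, 113 − 6² = 77, 113 − 7² = 64 = 8² ⇒ 113 = 7² + 8².
  Combine using the Brahmagupta–Fibonacci identity (a² + b²)(c² + d²) = (ac − bd)² + (ad + bc)² = (ac + bd)² + (ad − bc)²:
  29 · 113 = 3277: from (2² + 5²)(7² + 8²), take (2·7 − 5·8, 2·8 + 5·7) = (14 − 40, 16 + 35) = (-26, 51); dropping signs (only squares matter) gives (26, 51); check 26² + 51² = 676 + 2601 = 3277 ✓.
  Scale by k = 5: (5·26, 5·51) = (130, 255).
Step 4: Order so x ≤ y and verify: 130² + 255² = 16900 + 65025 = 81925 = n. ✓

n = 81925 = 130² + 255² (one valid representation with x ≤ y).


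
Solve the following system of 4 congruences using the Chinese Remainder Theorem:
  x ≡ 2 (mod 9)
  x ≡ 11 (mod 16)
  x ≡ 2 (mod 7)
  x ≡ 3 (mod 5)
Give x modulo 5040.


Product of moduli M = 9 · 16 · 7 · 5 = 5040.
Merge one congruence at a time:
  Start: x ≡ 2 (mod 9).
  Combine with x ≡ 11 (mod 16); new modulus lcm = 144.
    Write x = 2 + 9·t and substitute into x ≡ 11 (mod 16): 9·t ≡ 11 − 2 = 9 (mod 16).
    The inverse of 9 mod 16 is 9 (since 9·9 = 81 = 5·16 + 1), so t ≡ 9·9 = 81 ≡ 1 (mod 16).
    Then x = 2 + 9·1 = 11, valid modulo lcm(9, 16) = 144: x ≡ 11 (mod 144).
  Combine with x ≡ 2 (mod 7); new modulus lcm = 1008.
    Write x = 11 + 144·t and substitute into x ≡ 2 (mod 7): 144·t ≡ 2 − 11 = -9 (mod 7).
    Reduce coefficients mod 7: 4·t ≡ 5 (mod 7).
    The inverse of 4 mod 7 is 2 (since 4·2 = 8 = 1·7 + 1), so t ≡ 2·5 = 10 ≡ 3 (mod 7).
    Then x = 11 + 144·3 = 443, valid modulo lcm(144, 7) = 1008: x ≡ 443 (mod 1008).
  Combine with x ≡ 3 (mod 5); new modulus lcm = 5040.
    Write x = 443 + 1008·t and substitute into x ≡ 3 (mod 5): 1008·t ≡ 3 − 443 = -440 (mod 5).
    Reduce coefficients mod 5: 3·t ≡ 0 (mod 5).
    The inverse of 3 mod 5 is 2 (since 3·2 = 6 = 1·5 + 1), so t ≡ 2·0 = 0 ≡ 0 (mod 5).
    Then x = 443 + 1008·0 = 443, valid modulo lcm(1008, 5) = 5040: x ≡ 443 (mod 5040).
Verify against each original: 443 mod 9 = 2, 443 mod 16 = 11, 443 mod 7 = 2, 443 mod 5 = 3.

x ≡ 443 (mod 5040).


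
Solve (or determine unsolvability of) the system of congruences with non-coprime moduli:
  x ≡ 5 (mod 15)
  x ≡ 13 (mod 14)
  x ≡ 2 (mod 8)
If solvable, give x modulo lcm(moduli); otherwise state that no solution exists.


Moduli 15, 14, 8 are not pairwise coprime, so CRT works modulo lcm(m_i) when all pairwise compatibility conditions hold.
Pairwise compatibility: gcd(m_i, m_j) must divide a_i - a_j for every pair.
Merge one congruence at a time:
  Start: x ≡ 5 (mod 15).
  Combine with x ≡ 13 (mod 14): gcd(15, 14) = 1; 13 - 5 = 8, which IS divisible by 1, so compatible.
    Write x = 5 + 15·t and substitute into x ≡ 13 (mod 14): 15·t ≡ 13 − 5 = 8 (mod 14).
    Reduce coefficients mod 14: 1·t ≡ 8 (mod 14).
    So t ≡ 8 (mod 14).
    Then x = 5 + 15·8 = 125, valid modulo lcm(15, 14) = 210: x ≡ 125 (mod 210).
  Combine with x ≡ 2 (mod 8): gcd(210, 8) = 2, and 2 - 125 = -123 is NOT divisible by 2.
    ⇒ system is inconsistent (no integer solution).

No solution (the system is inconsistent).


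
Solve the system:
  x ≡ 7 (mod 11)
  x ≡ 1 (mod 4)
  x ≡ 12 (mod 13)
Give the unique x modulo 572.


Moduli 11, 4, 13 are pairwise coprime; by CRT there is a unique solution modulo M = 11 · 4 · 13 = 572.
Solve pairwise, accumulating the modulus:
  Start with x ≡ 7 (mod 11).
  Combine with x ≡ 1 (mod 4): since gcd(11, 4) = 1, we get a unique residue mod 44.
    Write x = 7 + 11·t and substitute into x ≡ 1 (mod 4): 11·t ≡ 1 − 7 = -6 (mod 4).
    Reduce coefficients mod 4: 3·t ≡ 2 (mod 4).
    The inverse of 3 mod 4 is 3 (since 3·3 = 9 = 2·4 + 1), so t ≡ 3·2 = 6 ≡ 2 (mod 4).
    Then x = 7 + 11·2 = 29, valid modulo lcm(11, 4) = 44: x ≡ 29 (mod 44).
  Combine with x ≡ 12 (mod 13): since gcd(44, 13) = 1, we get a unique residue mod 572.
    Write x = 29 + 44·t and substitute into x ≡ 12 (mod 13): 44·t ≡ 12 − 29 = -17 (mod 13).
    Reduce coefficients mod 13: 5·t ≡ 9 (mod 13).
    The inverse of 5 mod 13 is 8 (since 5·8 = 40 = 3·13 + 1), so t ≡ 8·9 = 72 ≡ 7 (mod 13).
    Then x = 29 + 44·7 = 337, valid modulo lcm(44, 13) = 572: x ≡ 337 (mod 572).
Verify: 337 mod 11 = 7 ✓, 337 mod 4 = 1 ✓, 337 mod 13 = 12 ✓.

x ≡ 337 (mod 572).


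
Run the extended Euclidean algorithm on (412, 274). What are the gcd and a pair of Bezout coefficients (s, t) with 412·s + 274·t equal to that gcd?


Euclidean algorithm on (412, 274) — divide until remainder is 0:
  412 = 1 · 274 + 138
  274 = 1 · 138 + 136
  138 = 1 · 136 + 2
  136 = 68 · 2 + 0
gcd(412, 274) = 2.
Track Bezout coefficients alongside the remainders: start with r₀ = 412 = a·1 + b·0 (s = 1, t = 0) and r₁ = 274 = a·0 + b·1 (s = 0, t = 1); each new remainder r_{k+1} = r_{k-1} − q_k·r_k inherits s_{k+1} = s_{k-1} − q_k·s_k, t_{k+1} = t_{k-1} − q_k·t_k, so r_k = a·s_k + b·t_k at every step:
  q = 1: r = 138, s = 1 − 1·0 = 1, t = 0 − 1·1 = -1  (check: 412·1 + 274·(-1) = 138)
  q = 1: r = 136, s = 0 − 1·1 = -1, t = 1 − 1·(-1) = 2  (check: 412·(-1) + 274·2 = 136)
  q = 1: r = 2, s = 1 − 1·(-1) = 2, t = -1 − 1·2 = -3  (check: 412·2 + 274·(-3) = 2)
The row with r = 2 (the gcd) gives the Bezout coefficients s = 2, t = -3.
Result: 412 · (2) + 274 · (-3) = 2.

gcd(412, 274) = 2; s = 2, t = -3 (check: 412·2 + 274·(-3) = 2).


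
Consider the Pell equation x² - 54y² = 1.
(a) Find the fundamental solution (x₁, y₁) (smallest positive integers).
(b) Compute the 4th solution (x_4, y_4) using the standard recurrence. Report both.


Step 1: Find the fundamental solution (x₁, y₁) of x² - 54y² = 1.
  Expand √54 as a continued fraction. a₀ = ⌊√54⌋ = 7; iterate m_{k+1} = d_k·a_k − m_k, d_{k+1} = (54 − m_{k+1}²)/d_k, a_{k+1} = ⌊(a₀ + m_{k+1})/d_{k+1}⌋ (starting m₀ = 0, d₀ = 1), with convergents p_k = a_k·p_{k-1} + p_{k-2}, q_k = a_k·q_{k-1} + q_{k-2} (p₋₁ = 1, q₋₁ = 0):
  k = 0: a₀ = 7; p₀/q₀ = 7/1; p₀² − 54·q₀² = 49 − 54 = -5.
  k = 1: m = 7, d = 5, a = ⌊(7 + 7)/5⌋ = 2; p/q = (2·7 + 1)/(2·1 + 0) = 15/2; p² − 54·q² = 225 − 216 = 9.
  k = 2: m = 3, d = 9, a = ⌊(7 + 3)/9⌋ = 1; p/q = (1·15 + 7)/(1·2 + 1) = 22/3; p² − 54·q² = 484 − 486 = -2.
  k = 3: m = 6, d = 2, a = ⌊(7 + 6)/2⌋ = 6; p/q = (6·22 + 15)/(6·3 + 2) = 147/20; p² − 54·q² = 21609 − 21600 = 9.
  k = 4: m = 6, d = 9, a = ⌊(7 + 6)/9⌋ = 1; p/q = (1·147 + 22)/(1·20 + 3) = 169/23; p² − 54·q² = 28561 − 28566 = -5.
  k = 5: m = 3, d = 5, a = ⌊(7 + 3)/5⌋ = 2; p/q = (2·169 + 147)/(2·23 + 20) = 485/66; p² − 54·q² = 235225 − 235224 = 1.
  The first convergent with p² − 54·q² = 1 gives the fundamental solution (x₁, y₁) = (485, 66).
Step 2: Apply the recurrence (x_{n+1}, y_{n+1}) = (x₁x_n + 54y₁y_n, x₁y_n + y₁x_n) repeatedly.
  From (x_1, y_1) = (485, 66): x_2 = 485·485 + 54·66·66 = 470449; y_2 = 485·66 + 66·485 = 64020.
  From (x_2, y_2) = (470449, 64020): x_3 = 485·470449 + 54·66·64020 = 456335045; y_3 = 485·64020 + 66·470449 = 62099334.
  From (x_3, y_3) = (456335045, 62099334): x_4 = 485·456335045 + 54·66·62099334 = 442644523201; y_4 = 485·62099334 + 66·456335045 = 60236289960.
Step 3: Verify x_4² - 54·y_4² = 195934173919840627286401 - 195934173919840627286400 = 1 (should be 1). ✓

(x_1, y_1) = (485, 66); (x_4, y_4) = (442644523201, 60236289960).


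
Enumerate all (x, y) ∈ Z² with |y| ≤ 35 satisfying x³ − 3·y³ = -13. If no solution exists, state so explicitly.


The equation is x³ - 3y³ = -13. For fixed y, x³ = 3·y³ − 13, so a solution requires the RHS to be a perfect cube.
Strategy: iterate y from -35 to 35, compute RHS = 3·y³ − 13, and check whether it is a (positive or negative) perfect cube.
Check small values of y:
  y = 0: RHS = -13 is not a perfect cube.
  y = 1: RHS = -10 is not a perfect cube.
  y = -1: RHS = -16 is not a perfect cube.
  y = 2: RHS = 11 is not a perfect cube.
  y = -2: RHS = -37 is not a perfect cube.
  y = 3: RHS = 68 is not a perfect cube.
  y = -3: RHS = -94 is not a perfect cube.
Continuing the search up to |y| = 35 finds no solutions either.
No (x, y) in the scanned range satisfies the equation.

No integer solutions with |y| ≤ 35.


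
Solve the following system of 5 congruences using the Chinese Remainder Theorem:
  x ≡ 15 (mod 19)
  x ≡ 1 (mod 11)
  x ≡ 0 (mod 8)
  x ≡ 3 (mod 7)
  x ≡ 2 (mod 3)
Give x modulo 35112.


Product of moduli M = 19 · 11 · 8 · 7 · 3 = 35112.
Merge one congruence at a time:
  Start: x ≡ 15 (mod 19).
  Combine with x ≡ 1 (mod 11); new modulus lcm = 209.
    Write x = 15 + 19·t and substitute into x ≡ 1 (mod 11): 19·t ≡ 1 − 15 = -14 (mod 11).
    Reduce coefficients mod 11: 8·t ≡ 8 (mod 11).
    The inverse of 8 mod 11 is 7 (since 8·7 = 56 = 5·11 + 1), so t ≡ 7·8 = 56 ≡ 1 (mod 11).
    Then x = 15 + 19·1 = 34, valid modulo lcm(19, 11) = 209: x ≡ 34 (mod 209).
  Combine with x ≡ 0 (mod 8); new modulus lcm = 1672.
    Write x = 34 + 209·t and substitute into x ≡ 0 (mod 8): 209·t ≡ 0 − 34 = -34 (mod 8).
    Reduce coefficients mod 8: 1·t ≡ 6 (mod 8).
    So t ≡ 6 (mod 8).
    Then x = 34 + 209·6 = 1288, valid modulo lcm(209, 8) = 1672: x ≡ 1288 (mod 1672).
  Combine with x ≡ 3 (mod 7); new modulus lcm = 11704.
    Write x = 1288 + 1672·t and substitute into x ≡ 3 (mod 7): 1672·t ≡ 3 − 1288 = -1285 (mod 7).
    Reduce coefficients mod 7: 6·t ≡ 3 (mod 7).
    The inverse of 6 mod 7 is 6 (since 6·6 = 36 = 5·7 + 1), so t ≡ 6·3 = 18 ≡ 4 (mod 7).
    Then x = 1288 + 1672·4 = 7976, valid modulo lcm(1672, 7) = 11704: x ≡ 7976 (mod 11704).
  Combine with x ≡ 2 (mod 3); new modulus lcm = 35112.
    Write x = 7976 + 11704·t and substitute into x ≡ 2 (mod 3): 11704·t ≡ 2 − 7976 = -7974 (mod 3).
    Reduce coefficients mod 3: 1·t ≡ 0 (mod 3).
    So t ≡ 0 (mod 3).
    Then x = 7976 + 11704·0 = 7976, valid modulo lcm(11704, 3) = 35112: x ≡ 7976 (mod 35112).
Verify against each original: 7976 mod 19 = 15, 7976 mod 11 = 1, 7976 mod 8 = 0, 7976 mod 7 = 3, 7976 mod 3 = 2.

x ≡ 7976 (mod 35112).


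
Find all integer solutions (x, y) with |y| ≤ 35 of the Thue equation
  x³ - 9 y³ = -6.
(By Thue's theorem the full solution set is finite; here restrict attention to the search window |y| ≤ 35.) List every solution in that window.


The equation is x³ - 9y³ = -6. For fixed y, x³ = 9·y³ − 6, so a solution requires the RHS to be a perfect cube.
Strategy: iterate y from -35 to 35, compute RHS = 9·y³ − 6, and check whether it is a (positive or negative) perfect cube.
Check small values of y:
  y = 0: RHS = -6 is not a perfect cube.
  y = 1: RHS = 3 is not a perfect cube.
  y = -1: RHS = -15 is not a perfect cube.
  y = 2: RHS = 66 is not a perfect cube.
  y = -2: RHS = -78 is not a perfect cube.
  y = 3: RHS = 237 is not a perfect cube.
  y = -3: RHS = -249 is not a perfect cube.
Continuing the search up to |y| = 35 finds no solutions either.
No (x, y) in the scanned range satisfies the equation.

No integer solutions with |y| ≤ 35.


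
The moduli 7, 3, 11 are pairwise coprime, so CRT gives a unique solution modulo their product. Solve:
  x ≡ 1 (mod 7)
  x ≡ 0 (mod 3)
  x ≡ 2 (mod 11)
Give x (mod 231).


Moduli 7, 3, 11 are pairwise coprime; by CRT there is a unique solution modulo M = 7 · 3 · 11 = 231.
Solve pairwise, accumulating the modulus:
  Start with x ≡ 1 (mod 7).
  Combine with x ≡ 0 (mod 3): since gcd(7, 3) = 1, we get a unique residue mod 21.
    Write x = 1 + 7·t and substitute into x ≡ 0 (mod 3): 7·t ≡ 0 − 1 = -1 (mod 3).
    Reduce coefficients mod 3: 1·t ≡ 2 (mod 3).
    So t ≡ 2 (mod 3).
    Then x = 1 + 7·2 = 15, valid modulo lcm(7, 3) = 21: x ≡ 15 (mod 21).
  Combine with x ≡ 2 (mod 11): since gcd(21, 11) = 1, we get a unique residue mod 231.
    Write x = 15 + 21·t and substitute into x ≡ 2 (mod 11): 21·t ≡ 2 − 15 = -13 (mod 11).
    Reduce coefficients mod 11: 10·t ≡ 9 (mod 11).
    The inverse of 10 mod 11 is 10 (since 10·10 = 100 = 9·11 + 1), so t ≡ 10·9 = 90 ≡ 2 (mod 11).
    Then x = 15 + 21·2 = 57, valid modulo lcm(21, 11) = 231: x ≡ 57 (mod 231).
Verify: 57 mod 7 = 1 ✓, 57 mod 3 = 0 ✓, 57 mod 11 = 2 ✓.

x ≡ 57 (mod 231).


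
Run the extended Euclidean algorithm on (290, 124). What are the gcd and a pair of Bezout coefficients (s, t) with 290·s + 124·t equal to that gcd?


Euclidean algorithm on (290, 124) — divide until remainder is 0:
  290 = 2 · 124 + 42
  124 = 2 · 42 + 40
  42 = 1 · 40 + 2
  40 = 20 · 2 + 0
gcd(290, 124) = 2.
Track Bezout coefficients alongside the remainders: start with r₀ = 290 = a·1 + b·0 (s = 1, t = 0) and r₁ = 124 = a·0 + b·1 (s = 0, t = 1); each new remainder r_{k+1} = r_{k-1} − q_k·r_k inherits s_{k+1} = s_{k-1} − q_k·s_k, t_{k+1} = t_{k-1} − q_k·t_k, so r_k = a·s_k + b·t_k at every step:
  q = 2: r = 42, s = 1 − 2·0 = 1, t = 0 − 2·1 = -2  (check: 290·1 + 124·(-2) = 42)
  q = 2: r = 40, s = 0 − 2·1 = -2, t = 1 − 2·(-2) = 5  (check: 290·(-2) + 124·5 = 40)
  q = 1: r = 2, s = 1 − 1·(-2) = 3, t = -2 − 1·5 = -7  (check: 290·3 + 124·(-7) = 2)
The row with r = 2 (the gcd) gives the Bezout coefficients s = 3, t = -7.
Result: 290 · (3) + 124 · (-7) = 2.

gcd(290, 124) = 2; s = 3, t = -7 (check: 290·3 + 124·(-7) = 2).


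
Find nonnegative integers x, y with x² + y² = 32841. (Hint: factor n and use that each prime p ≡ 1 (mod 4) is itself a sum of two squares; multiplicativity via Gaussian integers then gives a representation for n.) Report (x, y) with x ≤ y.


Step 1: Factor n = 32841 = 3^2 · 41 · 89.
Step 2: Check the mod-4 condition on each prime factor: 3 ≡ 3 (mod 4), exponent 2 (must be even); 41 ≡ 1 (mod 4), exponent 1; 89 ≡ 1 (mod 4), exponent 1.
All primes ≡ 3 (mod 4) appear to even exponent (or don't appear), so by the two-squares theorem n IS expressible as a sum of two squares.
Step 3: Build a representation. Group n = k² · m with k = 3 and m = 41 · 89 = 3649 (a product of primes ≡ 1 (mod 4)); a representation of m scales to one of n via (k·x)² + (k·y)² = k²(x² + y²). Each prime p ≡ 1 (mod 4) is itself a sum of two squares; find a² by testing p − a² for a perfect square:
  41: 41 − 1² = 40, 41 − 2² = 37, 41 − 3² = 32, 41 − 4² = 25 = 5² ⇒ 41 = 4² + 5².
  89: 89 − 1² = 88, 89 − 2² = 85, 89 − 3² = 80, 89 − 4² = 73, 89 − 5² = 64 = 8² ⇒ 89 = 5² + 8².
  Combine using the Brahmagupta–Fibonacci identity (a² + b²)(c² + d²) = (ac − bd)² + (ad + bc)² = (ac + bd)² + (ad − bc)²:
  41 · 89 = 3649: from (4² + 5²)(5² + 8²), take (4·5 − 5·8, 4·8 + 5·5) = (20 − 40, 32 + 25) = (-20, 57); dropping signs (only squares matter) gives (20, 57); check 20² + 57² = 400 + 3249 = 3649 ✓.
  Scale by k = 3: (3·20, 3·57) = (60, 171).
Step 4: Order so x ≤ y and verify: 60² + 171² = 3600 + 29241 = 32841 = n. ✓

n = 32841 = 60² + 171² (one valid representation with x ≤ y).


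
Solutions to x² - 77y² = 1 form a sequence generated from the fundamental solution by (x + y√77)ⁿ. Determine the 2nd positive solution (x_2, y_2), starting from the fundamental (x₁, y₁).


Step 1: Find the fundamental solution (x₁, y₁) of x² - 77y² = 1.
  Expand √77 as a continued fraction. a₀ = ⌊√77⌋ = 8; iterate m_{k+1} = d_k·a_k − m_k, d_{k+1} = (77 − m_{k+1}²)/d_k, a_{k+1} = ⌊(a₀ + m_{k+1})/d_{k+1}⌋ (starting m₀ = 0, d₀ = 1), with convergents p_k = a_k·p_{k-1} + p_{k-2}, q_k = a_k·q_{k-1} + q_{k-2} (p₋₁ = 1, q₋₁ = 0):
  k = 0: a₀ = 8; p₀/q₀ = 8/1; p₀² − 77·q₀² = 64 − 77 = -13.
  k = 1: m = 8, d = 13, a = ⌊(8 + 8)/13⌋ = 1; p/q = (1·8 + 1)/(1·1 + 0) = 9/1; p² − 77·q² = 81 − 77 = 4.
  k = 2: m = 5, d = 4, a = ⌊(8 + 5)/4⌋ = 3; p/q = (3·9 + 8)/(3·1 + 1) = 35/4; p² − 77·q² = 1225 − 1232 = -7.
  k = 3: m = 7, d = 7, a = ⌊(8 + 7)/7⌋ = 2; p/q = (2·35 + 9)/(2·4 + 1) = 79/9; p² − 77·q² = 6241 − 6237 = 4.
  k = 4: m = 7, d = 4, a = ⌊(8 + 7)/4⌋ = 3; p/q = (3·79 + 35)/(3·9 + 4) = 272/31; p² − 77·q² = 73984 − 73997 = -13.
  k = 5: m = 5, d = 13, a = ⌊(8 + 5)/13⌋ = 1; p/q = (1·272 + 79)/(1·31 + 9) = 351/40; p² − 77·q² = 123201 − 123200 = 1.
  The first convergent with p² − 77·q² = 1 gives the fundamental solution (x₁, y₁) = (351, 40).
Step 2: Apply the recurrence (x_{n+1}, y_{n+1}) = (x₁x_n + 77y₁y_n, x₁y_n + y₁x_n) repeatedly.
  From (x_1, y_1) = (351, 40): x_2 = 351·351 + 77·40·40 = 246401; y_2 = 351·40 + 40·351 = 28080.
Step 3: Verify x_2² - 77·y_2² = 60713452801 - 60713452800 = 1 (should be 1). ✓

(x_1, y_1) = (351, 40); (x_2, y_2) = (246401, 28080).


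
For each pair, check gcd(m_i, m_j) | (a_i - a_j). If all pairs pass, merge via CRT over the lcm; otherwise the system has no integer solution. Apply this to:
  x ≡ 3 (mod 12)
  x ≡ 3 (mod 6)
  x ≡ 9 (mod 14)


Moduli 12, 6, 14 are not pairwise coprime, so CRT works modulo lcm(m_i) when all pairwise compatibility conditions hold.
Pairwise compatibility: gcd(m_i, m_j) must divide a_i - a_j for every pair.
Merge one congruence at a time:
  Start: x ≡ 3 (mod 12).
  Combine with x ≡ 3 (mod 6): gcd(12, 6) = 6; 3 - 3 = 0, which IS divisible by 6, so compatible.
    Write x = 3 + 12·t and substitute into x ≡ 3 (mod 6): 12·t ≡ 3 − 3 = 0 (mod 6).
    Divide the congruence (and modulus) by g = 6: 2·t ≡ 0 (mod 1).
    Modulo 1 every t works; take t = 0.
    Then x = 3 + 12·0 = 3, valid modulo lcm(12, 6) = 12: x ≡ 3 (mod 12).
  Combine with x ≡ 9 (mod 14): gcd(12, 14) = 2; 9 - 3 = 6, which IS divisible by 2, so compatible.
    Write x = 3 + 12·t and substitute into x ≡ 9 (mod 14): 12·t ≡ 9 − 3 = 6 (mod 14).
    Divide the congruence (and modulus) by g = 2: 6·t ≡ 3 (mod 7).
    The inverse of 6 mod 7 is 6 (since 6·6 = 36 = 5·7 + 1), so t ≡ 6·3 = 18 ≡ 4 (mod 7).
    Then x = 3 + 12·4 = 51, valid modulo lcm(12, 14) = 84: x ≡ 51 (mod 84).
Verify: 51 mod 12 = 3, 51 mod 6 = 3, 51 mod 14 = 9.

x ≡ 51 (mod 84).


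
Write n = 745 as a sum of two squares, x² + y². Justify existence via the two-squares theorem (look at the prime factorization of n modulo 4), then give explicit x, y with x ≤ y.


Step 1: Factor n = 745 = 5 · 149.
Step 2: Check the mod-4 condition on each prime factor: 5 ≡ 1 (mod 4), exponent 1; 149 ≡ 1 (mod 4), exponent 1.
All primes ≡ 3 (mod 4) appear to even exponent (or don't appear), so by the two-squares theorem n IS expressible as a sum of two squares.
Step 3: Build a representation. Here n = 5 · 149 is a product of primes ≡ 1 (mod 4). Each prime p ≡ 1 (mod 4) is itself a sum of two squares; find a² by testing p − a² for a perfect square:
  5: 5 − 1² = 4 = 2² ⇒ 5 = 1² + 2².
  149: 149 − 1² = 148, 149 − 2² = 145, 149 − 3² = 140, 149 − 4² = 133, 149 − 5² = 124, 149 − 6² = 113, 149 − 7² = 100 = 10² ⇒ 149 = 7² + 10².
  Combine using the Brahmagupta–Fibonacci identity (a² + b²)(c² + d²) = (ac − bd)² + (ad + bc)² = (ac + bd)² + (ad − bc)²:
  5 · 149 = 745: from (1² + 2²)(7² + 10²), take (1·7 − 2·10, 1·10 + 2·7) = (7 − 20, 10 + 14) = (-13, 24); dropping signs (only squares matter) gives (13, 24); check 13² + 24² = 169 + 576 = 745 ✓.
Step 4: Order so x ≤ y and verify: 13² + 24² = 169 + 576 = 745 = n. ✓

n = 745 = 13² + 24² (one valid representation with x ≤ y).


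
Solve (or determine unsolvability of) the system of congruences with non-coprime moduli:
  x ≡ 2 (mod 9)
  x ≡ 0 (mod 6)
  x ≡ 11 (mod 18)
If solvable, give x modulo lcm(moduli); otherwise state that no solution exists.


Moduli 9, 6, 18 are not pairwise coprime, so CRT works modulo lcm(m_i) when all pairwise compatibility conditions hold.
Pairwise compatibility: gcd(m_i, m_j) must divide a_i - a_j for every pair.
Merge one congruence at a time:
  Start: x ≡ 2 (mod 9).
  Combine with x ≡ 0 (mod 6): gcd(9, 6) = 3, and 0 - 2 = -2 is NOT divisible by 3.
    ⇒ system is inconsistent (no integer solution).

No solution (the system is inconsistent).


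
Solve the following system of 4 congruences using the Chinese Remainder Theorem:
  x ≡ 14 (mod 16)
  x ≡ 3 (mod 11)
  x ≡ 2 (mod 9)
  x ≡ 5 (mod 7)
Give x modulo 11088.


Product of moduli M = 16 · 11 · 9 · 7 = 11088.
Merge one congruence at a time:
  Start: x ≡ 14 (mod 16).
  Combine with x ≡ 3 (mod 11); new modulus lcm = 176.
    Write x = 14 + 16·t and substitute into x ≡ 3 (mod 11): 16·t ≡ 3 − 14 = -11 (mod 11).
    Reduce coefficients mod 11: 5·t ≡ 0 (mod 11).
    The inverse of 5 mod 11 is 9 (since 5·9 = 45 = 4·11 + 1), so t ≡ 9·0 = 0 ≡ 0 (mod 11).
    Then x = 14 + 16·0 = 14, valid modulo lcm(16, 11) = 176: x ≡ 14 (mod 176).
  Combine with x ≡ 2 (mod 9); new modulus lcm = 1584.
    Write x = 14 + 176·t and substitute into x ≡ 2 (mod 9): 176·t ≡ 2 − 14 = -12 (mod 9).
    Reduce coefficients mod 9: 5·t ≡ 6 (mod 9).
    The inverse of 5 mod 9 is 2 (since 5·2 = 10 = 1·9 + 1), so t ≡ 2·6 = 12 ≡ 3 (mod 9).
    Then x = 14 + 176·3 = 542, valid modulo lcm(176, 9) = 1584: x ≡ 542 (mod 1584).
  Combine with x ≡ 5 (mod 7); new modulus lcm = 11088.
    Write x = 542 + 1584·t and substitute into x ≡ 5 (mod 7): 1584·t ≡ 5 − 542 = -537 (mod 7).
    Reduce coefficients mod 7: 2·t ≡ 2 (mod 7).
    The inverse of 2 mod 7 is 4 (since 2·4 = 8 = 1·7 + 1), so t ≡ 4·2 = 8 ≡ 1 (mod 7).
    Then x = 542 + 1584·1 = 2126, valid modulo lcm(1584, 7) = 11088: x ≡ 2126 (mod 11088).
Verify against each original: 2126 mod 16 = 14, 2126 mod 11 = 3, 2126 mod 9 = 2, 2126 mod 7 = 5.

x ≡ 2126 (mod 11088).
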